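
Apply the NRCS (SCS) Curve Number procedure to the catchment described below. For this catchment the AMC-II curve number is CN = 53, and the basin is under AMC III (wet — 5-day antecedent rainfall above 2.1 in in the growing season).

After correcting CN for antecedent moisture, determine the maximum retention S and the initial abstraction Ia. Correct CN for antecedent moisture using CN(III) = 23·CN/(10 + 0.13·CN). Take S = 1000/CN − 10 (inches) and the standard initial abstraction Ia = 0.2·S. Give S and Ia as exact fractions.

Wet (AMC III): CN(III) = 23·53/(10 + 0.13·53) = 1219/(1689/100) = 121900/1689 ≈ 72.173
Max retention: S = 1000/(121900/1689) − 10 = 4700/1219 in (≈ 3.856 in)
Ia = 0.2·(4700/1219) = 940/1219 in ≈ 0.771 in

S = 4700/1219 in ≈ 3.856 in; Ia = 940/1219 in ≈ 0.771 in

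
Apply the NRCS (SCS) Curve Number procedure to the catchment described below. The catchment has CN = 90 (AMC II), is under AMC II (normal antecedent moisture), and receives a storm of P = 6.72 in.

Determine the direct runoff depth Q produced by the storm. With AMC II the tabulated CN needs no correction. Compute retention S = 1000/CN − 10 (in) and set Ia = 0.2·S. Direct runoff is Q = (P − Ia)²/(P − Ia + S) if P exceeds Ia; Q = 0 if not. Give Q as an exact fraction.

CN(II) = 90; AMC II needs no correction.
Retention S: 1000/CN − 10 with CN=90.000 → S = 10/9 ≈ 1.111 in
Initial abstraction Ia = S/5 = (10/9)/5 = 2/9 ≈ 0.222 in
P − Ia = 6.720 − 0.222 = 1462/225 ≈ 6.498 in (> 0, runoff occurs)
Runoff Q = (P−Ia)²/(P−Ia+S) = (6.498)²/(6.498+1.111) = 534361/96300 ≈ 5.549 in

Q = 534361/96300 in ≈ 5.549 in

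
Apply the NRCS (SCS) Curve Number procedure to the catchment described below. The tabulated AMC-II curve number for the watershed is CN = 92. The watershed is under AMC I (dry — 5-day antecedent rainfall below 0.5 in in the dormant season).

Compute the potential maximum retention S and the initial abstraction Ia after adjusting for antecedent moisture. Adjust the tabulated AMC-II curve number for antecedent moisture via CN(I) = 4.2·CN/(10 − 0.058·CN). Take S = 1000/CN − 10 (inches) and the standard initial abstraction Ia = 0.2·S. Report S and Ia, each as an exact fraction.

Dry (AMC I): CN(I) = 4.2·92/(10 − 0.058·92) = (1932/5)/(583/125) = 48300/583 ≈ 82.847
Retention S: 1000/CN − 10 with CN=82.847 → S = 1000/483 ≈ 2.070 in
Ia = 0.2·(1000/483) = 200/483 in ≈ 0.414 in

S = 1000/483 in ≈ 2.070 in; Ia = 200/483 in ≈ 0.414 in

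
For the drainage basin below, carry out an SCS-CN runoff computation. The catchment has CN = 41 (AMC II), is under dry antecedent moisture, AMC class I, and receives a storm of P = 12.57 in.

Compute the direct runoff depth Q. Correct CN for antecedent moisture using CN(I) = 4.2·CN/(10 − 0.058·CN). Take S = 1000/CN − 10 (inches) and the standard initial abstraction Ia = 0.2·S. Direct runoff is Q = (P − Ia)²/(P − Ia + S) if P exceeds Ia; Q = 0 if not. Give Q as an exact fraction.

Q = 242336644729/296380049700 in ≈ 0.818 in

Dry (AMC I): CN(I) = 4.2·41/(10 − 0.058·41) = (861/5)/(3811/500) = 86100/3811 ≈ 22.592
Max retention: S = 1000/(86100/3811) − 10 = 29500/861 in (≈ 34.262 in)
Initial abstraction Ia = S/5 = (29500/861)/5 = 5900/861 ≈ 6.852 in
P − Ia = 12.570 − 6.852 = 492277/86100 ≈ 5.718 in (> 0, runoff occurs)
Runoff Q = (P−Ia)²/(P−Ia+S) = (5.718)²/(5.718+34.262) = 242336644729/296380049700 ≈ 0.818 in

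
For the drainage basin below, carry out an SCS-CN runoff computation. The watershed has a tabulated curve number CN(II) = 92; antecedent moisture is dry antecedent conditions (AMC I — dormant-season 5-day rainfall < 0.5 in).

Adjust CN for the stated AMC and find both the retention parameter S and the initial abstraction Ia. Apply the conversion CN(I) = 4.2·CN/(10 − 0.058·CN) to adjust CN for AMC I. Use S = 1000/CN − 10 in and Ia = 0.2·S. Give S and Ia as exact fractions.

Dry (AMC I): CN(I) = 4.2·92/(10 − 0.058·92) = (1932/5)/(583/125) = 48300/583 ≈ 82.847
Retention S: 1000/CN − 10 with CN=82.847 → S = 1000/483 ≈ 2.070 in
Ia = 0.2·(1000/483) = 200/483 in ≈ 0.414 in

S = 1000/483 in ≈ 2.070 in; Ia = 200/483 in ≈ 0.414 in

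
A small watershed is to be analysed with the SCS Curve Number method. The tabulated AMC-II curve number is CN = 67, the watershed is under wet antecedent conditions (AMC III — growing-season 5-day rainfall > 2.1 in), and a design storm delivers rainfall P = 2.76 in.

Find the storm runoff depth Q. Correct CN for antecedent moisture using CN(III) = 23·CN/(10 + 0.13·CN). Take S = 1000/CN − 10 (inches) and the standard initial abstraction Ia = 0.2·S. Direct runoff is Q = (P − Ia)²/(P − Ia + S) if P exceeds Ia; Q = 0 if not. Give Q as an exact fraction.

Adjust CN=67 to AMC III: 23·67/(10 + 0.13·67) → 1541 ÷ (1871/100) = 154100/1871 ≈ 82.362
S = 1000/(154100/1871) − 10 = 3300/1541 in ≈ 2.141 in
Ia = 0.2·(3300/1541) = 660/1541 in ≈ 0.428 in
P − Ia = 2.760 − 0.428 = 89829/38525 ≈ 2.332 in (> 0, runoff occurs)
Runoff Q = (P−Ia)²/(P−Ia+S) = (2.332)²/(2.332+2.141) = 2689749747/2212991575 ≈ 1.215 in

Q = 2689749747/2212991575 in ≈ 1.215 in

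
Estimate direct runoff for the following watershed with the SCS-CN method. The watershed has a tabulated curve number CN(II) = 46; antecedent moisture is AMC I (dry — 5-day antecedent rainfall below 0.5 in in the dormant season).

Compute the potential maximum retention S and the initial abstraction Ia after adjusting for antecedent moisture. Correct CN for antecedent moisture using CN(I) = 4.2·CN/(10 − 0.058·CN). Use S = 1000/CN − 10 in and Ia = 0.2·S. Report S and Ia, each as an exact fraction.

Adjust CN=46 to AMC I: 4.2·46/(10 − 0.058·46) → (966/5) ÷ (1833/250) = 16100/611 ≈ 26.350
S = 1000/(16100/611) − 10 = 4500/161 in ≈ 27.950 in
Ia = 0.2S: 0.2·27.950 = 5.590 in (exactly 900/161)

S = 4500/161 in ≈ 27.950 in; Ia = 900/161 in ≈ 5.590 in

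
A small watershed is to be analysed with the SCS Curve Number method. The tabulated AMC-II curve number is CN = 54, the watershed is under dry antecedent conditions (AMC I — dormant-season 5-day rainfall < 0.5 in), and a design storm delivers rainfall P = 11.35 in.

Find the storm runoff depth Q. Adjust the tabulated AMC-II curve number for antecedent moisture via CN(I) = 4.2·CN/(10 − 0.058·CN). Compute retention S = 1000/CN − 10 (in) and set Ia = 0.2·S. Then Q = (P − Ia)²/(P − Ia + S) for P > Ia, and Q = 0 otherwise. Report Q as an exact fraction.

CN(I) from CN(II)=54: (4.2·54)/(10 − 0.058·54) = 56700/1717 ≈ 33.023
S = 1000/(56700/1717) − 10 = 11500/567 in ≈ 20.282 in
Initial abstraction Ia = S/5 = (11500/567)/5 = 2300/567 ≈ 4.056 in
P − Ia = 11.350 − 4.056 = 82709/11340 ≈ 7.294 in (> 0, runoff occurs)
Runoff Q = (P−Ia)²/(P−Ia+S) = (7.294)²/(7.294+20.282) = 6840778681/3546120060 ≈ 1.929 in

Q = 6840778681/3546120060 in ≈ 1.929 in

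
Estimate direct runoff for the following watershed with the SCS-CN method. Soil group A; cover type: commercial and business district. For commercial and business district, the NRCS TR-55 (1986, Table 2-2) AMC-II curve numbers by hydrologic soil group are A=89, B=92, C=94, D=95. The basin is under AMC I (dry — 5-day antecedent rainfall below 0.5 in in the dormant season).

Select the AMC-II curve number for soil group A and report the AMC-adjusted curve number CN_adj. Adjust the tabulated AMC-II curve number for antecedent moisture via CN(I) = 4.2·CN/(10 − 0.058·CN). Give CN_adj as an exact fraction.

CN_adj = 186900/2419 ≈ 77.263

NRCS table: commercial and business district, soil group A → CN(II) = 89
Adjust CN=89 to AMC I: 4.2·89/(10 − 0.058·89) → (1869/5) ÷ (2419/500) = 186900/2419 ≈ 77.263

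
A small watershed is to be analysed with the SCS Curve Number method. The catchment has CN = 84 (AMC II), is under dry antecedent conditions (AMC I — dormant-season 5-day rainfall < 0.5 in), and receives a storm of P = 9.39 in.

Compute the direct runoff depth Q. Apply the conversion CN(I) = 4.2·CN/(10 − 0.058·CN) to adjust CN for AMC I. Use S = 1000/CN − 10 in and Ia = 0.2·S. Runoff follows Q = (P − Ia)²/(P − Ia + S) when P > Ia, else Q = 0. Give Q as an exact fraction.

Adjust CN=84 to AMC I: 4.2·84/(10 − 0.058·84) → (1764/5) ÷ (641/125) = 44100/641 ≈ 68.799
Retention S: 1000/CN − 10 with CN=68.799 → S = 2000/441 ≈ 4.535 in
Ia = 0.2S: 0.2·4.535 = 0.907 in (exactly 400/441)
Since P=9.390 > Ia=0.907: effective rainfall P−Ia = 374099/44100 in
Runoff Q = (P−Ia)²/(P−Ia+S) = (8.483)²/(8.483+4.535) = 139950061801/25317765900 ≈ 5.528 in

Q = 139950061801/25317765900 in ≈ 5.528 in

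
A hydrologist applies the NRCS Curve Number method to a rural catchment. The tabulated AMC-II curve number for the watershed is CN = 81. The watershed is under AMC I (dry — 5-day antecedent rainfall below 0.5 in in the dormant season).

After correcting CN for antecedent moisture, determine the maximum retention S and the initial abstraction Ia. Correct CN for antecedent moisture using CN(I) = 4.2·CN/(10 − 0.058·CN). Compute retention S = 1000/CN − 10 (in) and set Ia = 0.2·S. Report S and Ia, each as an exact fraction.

Adjust CN=81 to AMC I: 4.2·81/(10 − 0.058·81) → (1701/5) ÷ (2651/500) = 170100/2651 ≈ 64.164
S = 1000/(170100/2651) − 10 = 9500/1701 in ≈ 5.585 in
Ia = 0.2·(9500/1701) = 1900/1701 in ≈ 1.117 in

S = 9500/1701 in ≈ 5.585 in; Ia = 1900/1701 in ≈ 1.117 in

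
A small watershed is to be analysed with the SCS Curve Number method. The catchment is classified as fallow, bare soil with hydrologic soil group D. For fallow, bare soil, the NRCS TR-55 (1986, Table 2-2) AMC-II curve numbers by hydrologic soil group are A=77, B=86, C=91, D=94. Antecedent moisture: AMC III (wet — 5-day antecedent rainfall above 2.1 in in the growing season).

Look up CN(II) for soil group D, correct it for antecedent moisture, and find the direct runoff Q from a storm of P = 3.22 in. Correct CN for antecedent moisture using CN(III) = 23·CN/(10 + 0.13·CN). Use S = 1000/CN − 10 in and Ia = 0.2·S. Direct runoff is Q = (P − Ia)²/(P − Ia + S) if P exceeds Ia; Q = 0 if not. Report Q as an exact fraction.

Q = 29255023681/10055516050 in ≈ 2.909 in

NRCS table: fallow, bare soil, soil group D → CN(II) = 94
Wet (AMC III): CN(III) = 23·94/(10 + 0.13·94) = 2162/(1111/50) = 108100/1111 ≈ 97.300
Max retention: S = 1000/(108100/1111) − 10 = 300/1081 in (≈ 0.278 in)
Initial abstraction Ia = S/5 = (300/1081)/5 = 60/1081 ≈ 0.056 in
P − Ia = 3.220 − 0.056 = 171041/54050 ≈ 3.164 in (> 0, runoff occurs)
Runoff Q = (P−Ia)²/(P−Ia+S) = (3.164)²/(3.164+0.278) = 29255023681/10055516050 ≈ 2.909 in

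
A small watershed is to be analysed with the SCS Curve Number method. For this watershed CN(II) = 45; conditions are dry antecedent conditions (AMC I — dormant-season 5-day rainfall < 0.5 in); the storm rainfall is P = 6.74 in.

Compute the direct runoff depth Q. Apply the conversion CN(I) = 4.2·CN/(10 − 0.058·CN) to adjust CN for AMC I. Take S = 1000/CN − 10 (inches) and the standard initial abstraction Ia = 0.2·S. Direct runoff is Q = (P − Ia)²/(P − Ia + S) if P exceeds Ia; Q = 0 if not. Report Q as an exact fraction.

CN(I) from CN(II)=45: (4.2·45)/(10 − 0.058·45) = 18900/739 ≈ 25.575
S = 1000/(18900/739) − 10 = 5500/189 in ≈ 29.101 in
Ia = 0.2S: 0.2·29.101 = 5.820 in (exactly 1100/189)
P − Ia = 6.740 − 5.820 = 8693/9450 ≈ 0.920 in (> 0, runoff occurs)
Runoff Q = (P−Ia)²/(P−Ia+S) = (0.920)²/(0.920+29.101) = 75568249/2680898850 ≈ 0.028 in

Q = 75568249/2680898850 in ≈ 0.028 in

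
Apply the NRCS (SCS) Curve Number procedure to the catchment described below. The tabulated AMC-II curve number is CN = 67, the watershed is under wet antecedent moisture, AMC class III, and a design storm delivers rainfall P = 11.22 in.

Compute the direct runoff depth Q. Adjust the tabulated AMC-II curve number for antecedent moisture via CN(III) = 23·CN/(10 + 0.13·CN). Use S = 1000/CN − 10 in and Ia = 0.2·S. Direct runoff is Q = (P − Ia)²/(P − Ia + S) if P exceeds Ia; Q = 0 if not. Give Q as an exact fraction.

Wet (AMC III): CN(III) = 23·67/(10 + 0.13·67) = 1541/(1871/100) = 154100/1871 ≈ 82.362
Max retention: S = 1000/(154100/1871) − 10 = 3300/1541 in (≈ 2.141 in)
Initial abstraction Ia = S/5 = (3300/1541)/5 = 660/1541 ≈ 0.428 in
Excess rainfall: 11.220 − 0.428 = 10.792 in; P > Ia so Q > 0
Q = (831501/77050)²/((831501/77050) + 3300/1541) = (691393913001/5936702500)/(996501/77050) = 20951330697/2326678850 in ≈ 9.005 in

Q = 20951330697/2326678850 in ≈ 9.005 in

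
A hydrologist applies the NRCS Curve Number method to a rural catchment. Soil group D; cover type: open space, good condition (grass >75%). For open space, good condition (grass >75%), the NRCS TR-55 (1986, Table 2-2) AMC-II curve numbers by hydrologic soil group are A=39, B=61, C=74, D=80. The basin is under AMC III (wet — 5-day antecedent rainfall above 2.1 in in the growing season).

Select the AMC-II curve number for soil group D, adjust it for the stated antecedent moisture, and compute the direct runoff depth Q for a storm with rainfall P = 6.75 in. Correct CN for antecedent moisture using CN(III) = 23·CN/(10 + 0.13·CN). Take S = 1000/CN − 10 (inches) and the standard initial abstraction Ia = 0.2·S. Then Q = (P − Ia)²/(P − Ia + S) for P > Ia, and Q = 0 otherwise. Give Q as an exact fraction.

NRCS table: open space, good condition (grass >75%), soil group D → CN(II) = 80
CN(III) from CN(II)=80: (23·80)/(10 + 0.13·80) = 4600/51 ≈ 90.196
S = 1000/(4600/51) − 10 = 25/23 in ≈ 1.087 in
Ia = 0.2·(25/23) = 5/23 in ≈ 0.217 in
Since P=6.750 > Ia=0.217: effective rainfall P−Ia = 601/92 in
Q: (601/92)² ÷ (701/92) = 361201/64492 in (≈ 5.601 in)

Q = 361201/64492 in ≈ 5.601 in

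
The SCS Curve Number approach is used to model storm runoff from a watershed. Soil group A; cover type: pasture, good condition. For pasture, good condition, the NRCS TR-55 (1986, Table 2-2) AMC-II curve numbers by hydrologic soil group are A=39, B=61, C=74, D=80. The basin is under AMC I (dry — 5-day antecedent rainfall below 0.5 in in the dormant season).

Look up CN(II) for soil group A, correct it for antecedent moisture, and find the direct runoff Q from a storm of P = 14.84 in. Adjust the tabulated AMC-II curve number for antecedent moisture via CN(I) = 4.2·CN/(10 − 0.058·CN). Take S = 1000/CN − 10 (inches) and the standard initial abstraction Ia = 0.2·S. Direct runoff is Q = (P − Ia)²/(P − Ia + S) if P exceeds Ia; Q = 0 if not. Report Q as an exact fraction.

NRCS table: pasture, good condition, soil group A → CN(II) = 39
Adjust CN=39 to AMC I: 4.2·39/(10 − 0.058·39) → (819/5) ÷ (3869/500) = 81900/3869 ≈ 21.168
Retention S: 1000/CN − 10 with CN=21.168 → S = 30500/819 ≈ 37.241 in
Ia = 0.2·(30500/819) = 6100/819 in ≈ 7.448 in
Excess rainfall: 14.840 − 7.448 = 7.392 in; P > Ia so Q > 0
Q = (151349/20475)²/((151349/20475) + 30500/819) = (22906519801/419225625)/(913849/20475) = 22906519801/18711058275 in ≈ 1.224 in

Q = 22906519801/18711058275 in ≈ 1.224 in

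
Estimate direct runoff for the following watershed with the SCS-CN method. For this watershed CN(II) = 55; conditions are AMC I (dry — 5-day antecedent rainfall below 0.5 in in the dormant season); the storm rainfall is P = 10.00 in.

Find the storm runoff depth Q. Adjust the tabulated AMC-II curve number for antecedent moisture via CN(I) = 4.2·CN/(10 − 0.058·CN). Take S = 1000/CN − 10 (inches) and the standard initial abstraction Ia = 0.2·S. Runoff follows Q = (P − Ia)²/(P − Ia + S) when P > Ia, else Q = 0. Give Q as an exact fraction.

Adjust CN=55 to AMC I: 4.2·55/(10 − 0.058·55) → 231 ÷ (681/100) = 7700/227 ≈ 33.921
S = 1000/(7700/227) − 10 = 1500/77 in ≈ 19.481 in
Ia = 0.2·(1500/77) = 300/77 in ≈ 3.896 in
P − Ia = 10.000 − 3.896 = 470/77 ≈ 6.104 in (> 0, runoff occurs)
Q = (470/77)²/((470/77) + 1500/77) = (220900/5929)/(1970/77) = 22090/15169 in ≈ 1.456 in

Q = 22090/15169 in ≈ 1.456 in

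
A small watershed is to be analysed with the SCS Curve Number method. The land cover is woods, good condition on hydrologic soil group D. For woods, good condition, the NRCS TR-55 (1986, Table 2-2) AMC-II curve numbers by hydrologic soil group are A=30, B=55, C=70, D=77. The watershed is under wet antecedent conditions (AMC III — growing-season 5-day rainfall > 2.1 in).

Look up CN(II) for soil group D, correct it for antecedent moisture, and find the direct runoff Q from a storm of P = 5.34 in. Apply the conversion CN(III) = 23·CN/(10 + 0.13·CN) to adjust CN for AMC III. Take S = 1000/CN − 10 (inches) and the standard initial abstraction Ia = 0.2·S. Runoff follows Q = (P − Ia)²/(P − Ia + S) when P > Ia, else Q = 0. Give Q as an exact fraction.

NRCS table: woods, good condition, soil group D → CN(II) = 77
Adjust CN=77 to AMC III: 23·77/(10 + 0.13·77) → 1771 ÷ (2001/100) = 7700/87 ≈ 88.506
Retention S: 1000/CN − 10 with CN=88.506 → S = 100/77 ≈ 1.299 in
Ia = 0.2·(100/77) = 20/77 in ≈ 0.260 in
Since P=5.340 > Ia=0.260: effective rainfall P−Ia = 19559/3850 in
Runoff Q = (P−Ia)²/(P−Ia+S) = (5.080)²/(5.080+1.299) = 382554481/94552150 ≈ 4.046 in

Q = 382554481/94552150 in ≈ 4.046 in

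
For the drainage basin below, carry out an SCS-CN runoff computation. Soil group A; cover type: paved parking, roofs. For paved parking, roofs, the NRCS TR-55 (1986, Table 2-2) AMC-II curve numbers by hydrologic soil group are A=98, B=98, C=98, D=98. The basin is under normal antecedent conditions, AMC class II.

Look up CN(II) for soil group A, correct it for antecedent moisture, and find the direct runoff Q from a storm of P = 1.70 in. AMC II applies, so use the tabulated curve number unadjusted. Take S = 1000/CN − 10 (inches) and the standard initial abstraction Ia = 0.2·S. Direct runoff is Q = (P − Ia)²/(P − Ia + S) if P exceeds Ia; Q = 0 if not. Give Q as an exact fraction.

NRCS table: paved parking, roofs, soil group A → CN(II) = 98
Average conditions: CN = 98 (no AMC adjustment).
Retention S: 1000/CN − 10 with CN=98.000 → S = 10/49 ≈ 0.204 in
Initial abstraction Ia = S/5 = (10/49)/5 = 2/49 ≈ 0.041 in
Excess rainfall: 1.700 − 0.041 = 1.659 in; P > Ia so Q > 0
Runoff Q = (P−Ia)²/(P−Ia+S) = (1.659)²/(1.659+0.204) = 660969/447370 ≈ 1.477 in

Q = 660969/447370 in ≈ 1.477 in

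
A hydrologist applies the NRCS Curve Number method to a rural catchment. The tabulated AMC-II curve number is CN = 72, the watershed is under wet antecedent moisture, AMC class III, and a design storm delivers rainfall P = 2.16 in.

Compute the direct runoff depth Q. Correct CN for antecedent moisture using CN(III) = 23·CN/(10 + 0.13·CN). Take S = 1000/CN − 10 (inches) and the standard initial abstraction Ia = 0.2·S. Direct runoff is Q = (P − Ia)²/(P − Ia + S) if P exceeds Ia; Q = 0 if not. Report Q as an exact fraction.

Adjust CN=72 to AMC III: 23·72/(10 + 0.13·72) → 1656 ÷ (484/25) = 10350/121 ≈ 85.537
Max retention: S = 1000/(10350/121) − 10 = 350/207 in (≈ 1.691 in)
Ia = 0.2·(350/207) = 70/207 in ≈ 0.338 in
P − Ia = 2.160 − 0.338 = 9428/5175 ≈ 1.822 in (> 0, runoff occurs)
Runoff Q = (P−Ia)²/(P−Ia+S) = (1.822)²/(1.822+1.691) = 44443592/47035575 ≈ 0.945 in

Q = 44443592/47035575 in ≈ 0.945 in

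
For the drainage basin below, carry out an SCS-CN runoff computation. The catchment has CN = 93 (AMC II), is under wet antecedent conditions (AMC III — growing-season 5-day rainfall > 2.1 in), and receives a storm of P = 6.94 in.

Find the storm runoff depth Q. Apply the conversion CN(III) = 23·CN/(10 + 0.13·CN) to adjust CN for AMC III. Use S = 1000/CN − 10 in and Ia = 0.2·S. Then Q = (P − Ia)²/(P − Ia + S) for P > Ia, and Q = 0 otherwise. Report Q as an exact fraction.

CN(III) from CN(II)=93: (23·93)/(10 + 0.13·93) = 213900/2209 ≈ 96.831
S = 1000/(213900/2209) − 10 = 700/2139 in ≈ 0.327 in
Initial abstraction Ia = S/5 = (700/2139)/5 = 140/2139 ≈ 0.065 in
Excess rainfall: 6.940 − 0.065 = 6.875 in; P > Ia so Q > 0
Q: (735233/106950)² ÷ (770233/106950) = 540567564289/82376419350 in (≈ 6.562 in)

Q = 540567564289/82376419350 in ≈ 6.562 in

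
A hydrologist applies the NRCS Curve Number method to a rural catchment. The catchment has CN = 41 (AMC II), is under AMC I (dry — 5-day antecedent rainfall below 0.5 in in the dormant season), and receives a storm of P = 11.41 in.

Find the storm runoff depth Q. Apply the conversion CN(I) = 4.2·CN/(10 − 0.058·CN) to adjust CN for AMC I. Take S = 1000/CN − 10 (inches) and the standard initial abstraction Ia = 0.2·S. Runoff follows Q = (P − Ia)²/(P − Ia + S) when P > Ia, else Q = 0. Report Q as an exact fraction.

Adjust CN=41 to AMC I: 4.2·41/(10 − 0.058·41) → (861/5) ÷ (3811/500) = 86100/3811 ≈ 22.592
Retention S: 1000/CN − 10 with CN=22.592 → S = 29500/861 ≈ 34.262 in
Ia = 0.2·(29500/861) = 5900/861 in ≈ 6.852 in
Excess rainfall: 11.410 − 6.852 = 4.558 in; P > Ia so Q > 0
Q: (392401/86100)² ÷ (3342401/86100) = 153978544801/287780726100 in (≈ 0.535 in)

Q = 153978544801/287780726100 in ≈ 0.535 in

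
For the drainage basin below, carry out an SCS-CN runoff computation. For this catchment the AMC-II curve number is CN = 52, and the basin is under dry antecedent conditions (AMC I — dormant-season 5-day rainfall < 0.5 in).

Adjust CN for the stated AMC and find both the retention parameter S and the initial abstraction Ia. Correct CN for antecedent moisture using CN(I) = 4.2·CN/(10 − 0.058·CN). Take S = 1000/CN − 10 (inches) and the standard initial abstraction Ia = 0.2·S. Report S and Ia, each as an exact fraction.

S = 2000/91 in ≈ 21.978 in; Ia = 400/91 in ≈ 4.396 in

Dry (AMC I): CN(I) = 4.2·52/(10 − 0.058·52) = (1092/5)/(873/125) = 9100/291 ≈ 31.271
Max retention: S = 1000/(9100/291) − 10 = 2000/91 in (≈ 21.978 in)
Ia = 0.2·(2000/91) = 400/91 in ≈ 4.396 in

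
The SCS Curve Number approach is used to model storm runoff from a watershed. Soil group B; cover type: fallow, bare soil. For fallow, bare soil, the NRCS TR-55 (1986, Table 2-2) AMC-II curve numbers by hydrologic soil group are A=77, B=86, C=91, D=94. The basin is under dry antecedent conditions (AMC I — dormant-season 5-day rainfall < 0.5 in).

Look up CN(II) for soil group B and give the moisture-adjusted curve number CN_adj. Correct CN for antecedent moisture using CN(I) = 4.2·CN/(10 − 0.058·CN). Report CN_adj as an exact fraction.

CN_adj = 12900/179 ≈ 72.067

NRCS table: fallow, bare soil, soil group B → CN(II) = 86
CN(I) from CN(II)=86: (4.2·86)/(10 − 0.058·86) = 12900/179 ≈ 72.067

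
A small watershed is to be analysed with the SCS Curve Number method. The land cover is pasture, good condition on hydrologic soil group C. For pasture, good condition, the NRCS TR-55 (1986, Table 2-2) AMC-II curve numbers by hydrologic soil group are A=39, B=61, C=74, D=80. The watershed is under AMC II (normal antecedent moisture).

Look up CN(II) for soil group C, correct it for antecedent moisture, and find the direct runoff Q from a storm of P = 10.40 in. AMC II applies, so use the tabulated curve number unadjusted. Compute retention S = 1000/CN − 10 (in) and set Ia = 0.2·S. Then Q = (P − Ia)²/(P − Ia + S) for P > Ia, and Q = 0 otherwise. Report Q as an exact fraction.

NRCS table: pasture, good condition, soil group C → CN(II) = 74
CN(II) = 74; AMC II needs no correction.
Max retention: S = 1000/74 − 10 = 130/37 in (≈ 3.514 in)
Ia = 0.2S: 0.2·3.514 = 0.703 in (exactly 26/37)
P − Ia = 10.400 − 0.703 = 1794/185 ≈ 9.697 in (> 0, runoff occurs)
Runoff Q = (P−Ia)²/(P−Ia+S) = (9.697)²/(9.697+3.514) = 61893/8695 ≈ 7.118 in

Q = 61893/8695 in ≈ 7.118 in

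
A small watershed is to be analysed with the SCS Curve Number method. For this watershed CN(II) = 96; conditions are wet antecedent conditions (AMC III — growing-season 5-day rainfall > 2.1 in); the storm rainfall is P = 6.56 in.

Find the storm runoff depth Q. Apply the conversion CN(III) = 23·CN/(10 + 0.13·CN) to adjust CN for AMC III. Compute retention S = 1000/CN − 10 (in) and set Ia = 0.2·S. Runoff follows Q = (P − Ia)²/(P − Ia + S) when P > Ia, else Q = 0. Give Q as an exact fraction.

Adjust CN=96 to AMC III: 23·96/(10 + 0.13·96) → 2208 ÷ (562/25) = 27600/281 ≈ 98.221
Retention S: 1000/CN − 10 with CN=98.221 → S = 25/138 ≈ 0.181 in
Ia = 0.2S: 0.2·0.181 = 0.036 in (exactly 5/138)
P − Ia = 6.560 − 0.036 = 22507/3450 ≈ 6.524 in (> 0, runoff occurs)
Q = (22507/3450)²/((22507/3450) + 25/138) = (506565049/11902500)/(11566/1725) = 506565049/79805400 in ≈ 6.348 in

Q = 506565049/79805400 in ≈ 6.348 in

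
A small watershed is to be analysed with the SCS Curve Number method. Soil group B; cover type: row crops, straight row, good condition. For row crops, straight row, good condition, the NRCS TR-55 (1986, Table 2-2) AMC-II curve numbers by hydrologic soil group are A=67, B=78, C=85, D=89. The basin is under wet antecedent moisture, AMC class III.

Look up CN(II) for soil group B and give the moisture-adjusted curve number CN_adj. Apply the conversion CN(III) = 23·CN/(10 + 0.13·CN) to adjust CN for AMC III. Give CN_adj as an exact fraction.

NRCS table: row crops, straight row, good condition, soil group B → CN(II) = 78
Wet (AMC III): CN(III) = 23·78/(10 + 0.13·78) = 1794/(1007/50) = 89700/1007 ≈ 89.076

CN_adj = 89700/1007 ≈ 89.076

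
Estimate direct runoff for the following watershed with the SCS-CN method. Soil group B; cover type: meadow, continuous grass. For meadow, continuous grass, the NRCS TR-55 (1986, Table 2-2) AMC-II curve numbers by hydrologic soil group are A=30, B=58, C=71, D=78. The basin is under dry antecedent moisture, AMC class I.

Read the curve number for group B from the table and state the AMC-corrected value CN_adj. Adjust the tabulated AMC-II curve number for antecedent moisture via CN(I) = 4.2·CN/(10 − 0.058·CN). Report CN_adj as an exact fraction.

NRCS table: meadow, continuous grass, soil group B → CN(II) = 58
Dry (AMC I): CN(I) = 4.2·58/(10 − 0.058·58) = (1218/5)/(1659/250) = 2900/79 ≈ 36.709

CN_adj = 2900/79 ≈ 36.709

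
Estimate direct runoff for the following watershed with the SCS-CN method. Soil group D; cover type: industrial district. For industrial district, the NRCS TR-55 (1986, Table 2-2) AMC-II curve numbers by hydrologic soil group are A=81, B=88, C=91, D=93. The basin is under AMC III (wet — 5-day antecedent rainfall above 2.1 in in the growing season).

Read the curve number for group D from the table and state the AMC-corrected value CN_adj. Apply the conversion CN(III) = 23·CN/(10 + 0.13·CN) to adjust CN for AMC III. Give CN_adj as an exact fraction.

NRCS table: industrial district, soil group D → CN(II) = 93
Wet (AMC III): CN(III) = 23·93/(10 + 0.13·93) = 2139/(2209/100) = 213900/2209 ≈ 96.831

CN_adj = 213900/2209 ≈ 96.831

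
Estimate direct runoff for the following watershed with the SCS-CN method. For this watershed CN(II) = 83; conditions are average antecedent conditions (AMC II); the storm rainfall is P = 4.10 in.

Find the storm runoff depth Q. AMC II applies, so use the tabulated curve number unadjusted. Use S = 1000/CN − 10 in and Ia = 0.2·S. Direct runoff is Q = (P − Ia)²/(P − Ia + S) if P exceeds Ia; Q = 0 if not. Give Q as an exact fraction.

Q = 9381969/3953290 in ≈ 2.373 in

AMC II — tabulated CN = 83 applies directly.
S = 1000/83 − 10 = 170/83 in ≈ 2.048 in
Ia = 0.2S: 0.2·2.048 = 0.410 in (exactly 34/83)
Excess rainfall: 4.100 − 0.410 = 3.690 in; P > Ia so Q > 0
Runoff Q = (P−Ia)²/(P−Ia+S) = (3.690)²/(3.690+2.048) = 9381969/3953290 ≈ 2.373 in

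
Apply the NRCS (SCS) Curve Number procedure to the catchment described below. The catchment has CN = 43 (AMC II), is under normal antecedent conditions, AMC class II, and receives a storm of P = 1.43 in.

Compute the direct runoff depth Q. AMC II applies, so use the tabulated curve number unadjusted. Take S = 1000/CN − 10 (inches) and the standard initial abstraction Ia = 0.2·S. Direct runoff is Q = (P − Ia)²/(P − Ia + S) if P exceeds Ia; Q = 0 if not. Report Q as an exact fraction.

Average conditions: CN = 43 (no AMC adjustment).
Retention S: 1000/CN − 10 with CN=43.000 → S = 570/43 ≈ 13.256 in
Initial abstraction Ia = S/5 = (570/43)/5 = 114/43 ≈ 2.651 in
P = 1.430 ≤ Ia = 2.651 in: entire storm abstracted, Q = 0.

Q = 0 in ≈ 0.000 in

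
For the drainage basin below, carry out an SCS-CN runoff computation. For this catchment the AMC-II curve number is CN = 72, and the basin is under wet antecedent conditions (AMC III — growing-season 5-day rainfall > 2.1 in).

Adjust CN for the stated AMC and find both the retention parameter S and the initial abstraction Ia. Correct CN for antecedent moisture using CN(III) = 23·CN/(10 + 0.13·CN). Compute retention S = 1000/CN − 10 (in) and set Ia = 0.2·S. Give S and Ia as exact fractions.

Adjust CN=72 to AMC III: 23·72/(10 + 0.13·72) → 1656 ÷ (484/25) = 10350/121 ≈ 85.537
S = 1000/(10350/121) − 10 = 350/207 in ≈ 1.691 in
Initial abstraction Ia = S/5 = (350/207)/5 = 70/207 ≈ 0.338 in

S = 350/207 in ≈ 1.691 in; Ia = 70/207 in ≈ 0.338 in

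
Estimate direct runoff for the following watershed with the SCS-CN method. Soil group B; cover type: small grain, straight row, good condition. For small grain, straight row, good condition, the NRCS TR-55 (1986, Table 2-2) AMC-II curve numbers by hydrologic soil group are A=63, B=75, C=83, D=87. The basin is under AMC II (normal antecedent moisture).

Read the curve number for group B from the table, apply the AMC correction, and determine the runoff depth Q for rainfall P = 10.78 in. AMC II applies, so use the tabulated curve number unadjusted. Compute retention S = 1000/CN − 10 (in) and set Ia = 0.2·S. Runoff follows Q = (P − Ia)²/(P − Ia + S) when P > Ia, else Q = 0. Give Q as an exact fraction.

Q = 2301289/302550 in ≈ 7.606 in

NRCS table: small grain, straight row, good condition, soil group B → CN(II) = 75
AMC II — tabulated CN = 75 applies directly.
Max retention: S = 1000/75 − 10 = 10/3 in (≈ 3.333 in)
Ia = 0.2·(10/3) = 2/3 in ≈ 0.667 in
P − Ia = 10.780 − 0.667 = 1517/150 ≈ 10.113 in (> 0, runoff occurs)
Runoff Q = (P−Ia)²/(P−Ia+S) = (10.113)²/(10.113+3.333) = 2301289/302550 ≈ 7.606 in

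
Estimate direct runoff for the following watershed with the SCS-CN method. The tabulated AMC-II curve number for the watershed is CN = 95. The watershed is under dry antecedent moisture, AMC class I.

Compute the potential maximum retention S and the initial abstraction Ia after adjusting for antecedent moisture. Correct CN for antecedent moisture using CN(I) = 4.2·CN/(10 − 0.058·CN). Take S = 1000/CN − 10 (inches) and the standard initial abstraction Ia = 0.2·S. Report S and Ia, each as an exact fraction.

CN(I) from CN(II)=95: (4.2·95)/(10 − 0.058·95) = 39900/449 ≈ 88.864
S = 1000/(39900/449) − 10 = 500/399 in ≈ 1.253 in
Ia = 0.2S: 0.2·1.253 = 0.251 in (exactly 100/399)

S = 500/399 in ≈ 1.253 in; Ia = 100/399 in ≈ 0.251 in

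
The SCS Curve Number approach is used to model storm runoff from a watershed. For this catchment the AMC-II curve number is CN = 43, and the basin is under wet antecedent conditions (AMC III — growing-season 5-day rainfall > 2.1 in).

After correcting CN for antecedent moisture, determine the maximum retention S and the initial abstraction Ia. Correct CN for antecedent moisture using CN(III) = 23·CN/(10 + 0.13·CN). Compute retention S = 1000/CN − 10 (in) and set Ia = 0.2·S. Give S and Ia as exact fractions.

S = 5700/989 in ≈ 5.763 in; Ia = 1140/989 in ≈ 1.153 in

Adjust CN=43 to AMC III: 23·43/(10 + 0.13·43) → 989 ÷ (1559/100) = 98900/1559 ≈ 63.438
Retention S: 1000/CN − 10 with CN=63.438 → S = 5700/989 ≈ 5.763 in
Ia = 0.2S: 0.2·5.763 = 1.153 in (exactly 1140/989)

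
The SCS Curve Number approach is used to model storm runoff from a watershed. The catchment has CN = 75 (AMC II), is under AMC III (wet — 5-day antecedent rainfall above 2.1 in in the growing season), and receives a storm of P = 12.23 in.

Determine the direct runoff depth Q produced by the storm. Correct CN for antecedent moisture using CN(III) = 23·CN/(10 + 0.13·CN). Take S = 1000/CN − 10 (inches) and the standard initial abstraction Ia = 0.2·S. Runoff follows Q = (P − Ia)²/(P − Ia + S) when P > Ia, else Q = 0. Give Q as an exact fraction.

Adjust CN=75 to AMC III: 23·75/(10 + 0.13·75) → 1725 ÷ (79/4) = 6900/79 ≈ 87.342
S = 1000/(6900/79) − 10 = 100/69 in ≈ 1.449 in
Initial abstraction Ia = S/5 = (100/69)/5 = 20/69 ≈ 0.290 in
Since P=12.230 > Ia=0.290: effective rainfall P−Ia = 82387/6900 in
Runoff Q = (P−Ia)²/(P−Ia+S) = (11.940)²/(11.940+1.449) = 6787617769/637470300 ≈ 10.648 in

Q = 6787617769/637470300 in ≈ 10.648 in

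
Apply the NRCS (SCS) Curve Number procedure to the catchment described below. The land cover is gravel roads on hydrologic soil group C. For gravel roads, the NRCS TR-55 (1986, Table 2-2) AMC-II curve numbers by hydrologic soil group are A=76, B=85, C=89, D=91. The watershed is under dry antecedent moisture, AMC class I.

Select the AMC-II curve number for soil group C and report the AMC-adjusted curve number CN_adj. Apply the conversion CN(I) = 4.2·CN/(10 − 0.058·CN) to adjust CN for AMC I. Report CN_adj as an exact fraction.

CN_adj = 186900/2419 ≈ 77.263

NRCS table: gravel roads, soil group C → CN(II) = 89
CN(I) from CN(II)=89: (4.2·89)/(10 − 0.058·89) = 186900/2419 ≈ 77.263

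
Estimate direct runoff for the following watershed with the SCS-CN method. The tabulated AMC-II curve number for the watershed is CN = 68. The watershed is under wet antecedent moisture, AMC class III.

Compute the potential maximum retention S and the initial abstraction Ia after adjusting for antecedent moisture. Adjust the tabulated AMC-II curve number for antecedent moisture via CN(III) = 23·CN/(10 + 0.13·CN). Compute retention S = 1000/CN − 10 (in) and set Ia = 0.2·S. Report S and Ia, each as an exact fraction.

Adjust CN=68 to AMC III: 23·68/(10 + 0.13·68) → 1564 ÷ (471/25) = 39100/471 ≈ 83.015
Retention S: 1000/CN − 10 with CN=83.015 → S = 800/391 ≈ 2.046 in
Ia = 0.2S: 0.2·2.046 = 0.409 in (exactly 160/391)

S = 800/391 in ≈ 2.046 in; Ia = 160/391 in ≈ 0.409 in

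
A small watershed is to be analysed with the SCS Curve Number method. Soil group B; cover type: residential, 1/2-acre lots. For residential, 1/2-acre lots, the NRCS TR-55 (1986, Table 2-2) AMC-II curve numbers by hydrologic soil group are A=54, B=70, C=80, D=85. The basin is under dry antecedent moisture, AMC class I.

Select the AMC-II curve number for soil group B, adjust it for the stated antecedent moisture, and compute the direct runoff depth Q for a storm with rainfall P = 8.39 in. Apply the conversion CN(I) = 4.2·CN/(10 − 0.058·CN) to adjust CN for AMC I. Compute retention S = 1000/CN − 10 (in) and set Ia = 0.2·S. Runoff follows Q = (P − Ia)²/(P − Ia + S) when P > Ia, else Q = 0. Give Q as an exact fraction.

NRCS table: residential, 1/2-acre lots, soil group B → CN(II) = 70
Adjust CN=70 to AMC I: 4.2·70/(10 − 0.058·70) → 294 ÷ (297/50) = 4900/99 ≈ 49.495
Retention S: 1000/CN − 10 with CN=49.495 → S = 500/49 ≈ 10.204 in
Ia = 0.2·(500/49) = 100/49 in ≈ 2.041 in
Since P=8.390 > Ia=2.041: effective rainfall P−Ia = 31111/4900 in
Q = (31111/4900)²/((31111/4900) + 500/49) = (967894321/24010000)/(81111/4900) = 967894321/397443900 in ≈ 2.435 in

Q = 967894321/397443900 in ≈ 2.435 in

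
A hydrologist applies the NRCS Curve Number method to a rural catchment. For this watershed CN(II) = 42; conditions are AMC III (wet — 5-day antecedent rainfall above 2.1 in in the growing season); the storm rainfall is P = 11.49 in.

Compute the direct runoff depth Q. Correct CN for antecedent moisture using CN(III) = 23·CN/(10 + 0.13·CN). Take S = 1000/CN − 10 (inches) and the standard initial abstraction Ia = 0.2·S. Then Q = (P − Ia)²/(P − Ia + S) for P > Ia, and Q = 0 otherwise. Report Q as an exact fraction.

Wet (AMC III): CN(III) = 23·42/(10 + 0.13·42) = 966/(773/50) = 48300/773 ≈ 62.484
Max retention: S = 1000/(48300/773) − 10 = 2900/483 in (≈ 6.004 in)
Ia = 0.2S: 0.2·6.004 = 1.201 in (exactly 580/483)
Excess rainfall: 11.490 − 1.201 = 10.289 in; P > Ia so Q > 0
Runoff Q = (P−Ia)²/(P−Ia+S) = (10.289)²/(10.289+6.004) = 246976199089/38010506100 ≈ 6.498 in

Q = 246976199089/38010506100 in ≈ 6.498 in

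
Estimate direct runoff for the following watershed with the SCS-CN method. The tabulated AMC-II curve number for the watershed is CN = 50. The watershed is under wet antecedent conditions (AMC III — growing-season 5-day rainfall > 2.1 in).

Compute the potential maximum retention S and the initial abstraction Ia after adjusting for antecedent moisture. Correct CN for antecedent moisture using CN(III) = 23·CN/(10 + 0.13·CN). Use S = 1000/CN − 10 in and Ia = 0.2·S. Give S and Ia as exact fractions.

S = 100/23 in ≈ 4.348 in; Ia = 20/23 in ≈ 0.870 in

Wet (AMC III): CN(III) = 23·50/(10 + 0.13·50) = 1150/(33/2) = 2300/33 ≈ 69.697
Retention S: 1000/CN − 10 with CN=69.697 → S = 100/23 ≈ 4.348 in
Ia = 0.2S: 0.2·4.348 = 0.870 in (exactly 20/23)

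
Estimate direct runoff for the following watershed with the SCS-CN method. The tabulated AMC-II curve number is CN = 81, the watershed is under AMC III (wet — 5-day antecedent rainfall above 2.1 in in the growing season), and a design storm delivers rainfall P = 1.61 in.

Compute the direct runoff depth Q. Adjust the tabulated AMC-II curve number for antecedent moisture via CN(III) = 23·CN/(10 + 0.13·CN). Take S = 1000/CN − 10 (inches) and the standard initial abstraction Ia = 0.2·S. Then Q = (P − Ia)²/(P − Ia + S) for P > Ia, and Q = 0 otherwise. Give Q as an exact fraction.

Q = 68614135249/84196980900 in ≈ 0.815 in

Adjust CN=81 to AMC III: 23·81/(10 + 0.13·81) → 1863 ÷ (2053/100) = 186300/2053 ≈ 90.745
Retention S: 1000/CN − 10 with CN=90.745 → S = 1900/1863 ≈ 1.020 in
Initial abstraction Ia = S/5 = (1900/1863)/5 = 380/1863 ≈ 0.204 in
P − Ia = 1.610 − 0.204 = 261943/186300 ≈ 1.406 in (> 0, runoff occurs)
Q: (261943/186300)² ÷ (451943/186300) = 68614135249/84196980900 in (≈ 0.815 in)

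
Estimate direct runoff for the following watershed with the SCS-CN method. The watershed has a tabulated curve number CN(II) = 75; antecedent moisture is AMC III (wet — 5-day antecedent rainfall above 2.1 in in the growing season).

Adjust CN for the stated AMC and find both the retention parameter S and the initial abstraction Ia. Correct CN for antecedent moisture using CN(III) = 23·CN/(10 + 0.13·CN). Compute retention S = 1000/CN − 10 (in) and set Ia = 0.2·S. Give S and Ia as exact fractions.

CN(III) from CN(II)=75: (23·75)/(10 + 0.13·75) = 6900/79 ≈ 87.342
Retention S: 1000/CN − 10 with CN=87.342 → S = 100/69 ≈ 1.449 in
Initial abstraction Ia = S/5 = (100/69)/5 = 20/69 ≈ 0.290 in

S = 100/69 in ≈ 1.449 in; Ia = 20/69 in ≈ 0.290 in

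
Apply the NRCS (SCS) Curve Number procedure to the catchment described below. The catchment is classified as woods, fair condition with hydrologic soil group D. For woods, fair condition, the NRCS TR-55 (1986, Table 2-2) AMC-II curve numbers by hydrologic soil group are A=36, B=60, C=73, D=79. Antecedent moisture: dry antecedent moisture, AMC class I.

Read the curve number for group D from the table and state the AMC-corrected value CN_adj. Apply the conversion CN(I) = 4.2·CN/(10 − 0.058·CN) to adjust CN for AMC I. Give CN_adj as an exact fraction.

CN_adj = 7900/129 ≈ 61.240

NRCS table: woods, fair condition, soil group D → CN(II) = 79
Adjust CN=79 to AMC I: 4.2·79/(10 − 0.058·79) → (1659/5) ÷ (2709/500) = 7900/129 ≈ 61.240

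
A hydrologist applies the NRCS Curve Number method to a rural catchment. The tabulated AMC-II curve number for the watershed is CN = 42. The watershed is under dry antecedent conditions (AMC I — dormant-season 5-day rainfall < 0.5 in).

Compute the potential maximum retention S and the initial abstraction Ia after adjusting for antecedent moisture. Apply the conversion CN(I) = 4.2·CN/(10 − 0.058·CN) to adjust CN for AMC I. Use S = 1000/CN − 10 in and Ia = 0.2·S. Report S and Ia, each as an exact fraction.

Dry (AMC I): CN(I) = 4.2·42/(10 − 0.058·42) = (882/5)/(1891/250) = 44100/1891 ≈ 23.321
S = 1000/(44100/1891) − 10 = 14500/441 in ≈ 32.880 in
Initial abstraction Ia = S/5 = (14500/441)/5 = 2900/441 ≈ 6.576 in

S = 14500/441 in ≈ 32.880 in; Ia = 2900/441 in ≈ 6.576 in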